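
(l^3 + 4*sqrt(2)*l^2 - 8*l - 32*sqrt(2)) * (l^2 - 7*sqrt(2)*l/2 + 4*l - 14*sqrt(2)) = l^5 + sqrt(2)*l^4/2 + 4*l^4 - 36*l^3 + 2*sqrt(2)*l^3 - 144*l^2 - 4*sqrt(2)*l^2 - 16*sqrt(2)*l + 224*l + 896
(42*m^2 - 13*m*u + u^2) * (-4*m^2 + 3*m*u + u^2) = -168*m^4 + 178*m^3*u - m^2*u^2 - 10*m*u^3 + u^4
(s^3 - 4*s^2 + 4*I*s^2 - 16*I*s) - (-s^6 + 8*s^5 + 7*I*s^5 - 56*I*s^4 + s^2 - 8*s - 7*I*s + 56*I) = s^6 - 8*s^5 - 7*I*s^5 + 56*I*s^4 + s^3 - 5*s^2 + 4*I*s^2 + 8*s - 9*I*s - 56*I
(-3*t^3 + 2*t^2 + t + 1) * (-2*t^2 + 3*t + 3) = 6*t^5 - 13*t^4 - 5*t^3 + 7*t^2 + 6*t + 3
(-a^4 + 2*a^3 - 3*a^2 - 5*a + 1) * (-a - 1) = a^5 - a^4 + a^3 + 8*a^2 + 4*a - 1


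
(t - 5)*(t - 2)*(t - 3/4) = t^3 - 31*t^2/4 + 61*t/4 - 15/2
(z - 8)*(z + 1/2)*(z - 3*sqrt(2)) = z^3 - 15*z^2/2 - 3*sqrt(2)*z^2 - 4*z + 45*sqrt(2)*z/2 + 12*sqrt(2)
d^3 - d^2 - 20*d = d*(d - 5)*(d + 4)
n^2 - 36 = (n - 6)*(n + 6)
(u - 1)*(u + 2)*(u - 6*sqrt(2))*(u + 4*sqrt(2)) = u^4 - 2*sqrt(2)*u^3 + u^3 - 50*u^2 - 2*sqrt(2)*u^2 - 48*u + 4*sqrt(2)*u + 96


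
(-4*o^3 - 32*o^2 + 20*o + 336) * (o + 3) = -4*o^4 - 44*o^3 - 76*o^2 + 396*o + 1008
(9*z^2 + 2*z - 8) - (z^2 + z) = 8*z^2 + z - 8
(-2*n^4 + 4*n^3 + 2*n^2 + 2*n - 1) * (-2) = 4*n^4 - 8*n^3 - 4*n^2 - 4*n + 2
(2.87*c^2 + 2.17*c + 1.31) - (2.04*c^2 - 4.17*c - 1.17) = 0.83*c^2 + 6.34*c + 2.48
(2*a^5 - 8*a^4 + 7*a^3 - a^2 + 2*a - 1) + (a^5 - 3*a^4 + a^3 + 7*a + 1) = 3*a^5 - 11*a^4 + 8*a^3 - a^2 + 9*a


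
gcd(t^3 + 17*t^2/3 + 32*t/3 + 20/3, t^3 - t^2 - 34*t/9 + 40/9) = t + 2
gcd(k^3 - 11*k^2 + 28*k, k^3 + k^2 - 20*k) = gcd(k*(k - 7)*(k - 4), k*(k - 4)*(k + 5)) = k^2 - 4*k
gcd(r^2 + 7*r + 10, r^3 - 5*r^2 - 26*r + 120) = r + 5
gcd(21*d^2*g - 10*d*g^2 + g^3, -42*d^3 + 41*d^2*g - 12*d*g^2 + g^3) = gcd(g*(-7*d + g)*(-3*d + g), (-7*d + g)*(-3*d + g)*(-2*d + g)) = 21*d^2 - 10*d*g + g^2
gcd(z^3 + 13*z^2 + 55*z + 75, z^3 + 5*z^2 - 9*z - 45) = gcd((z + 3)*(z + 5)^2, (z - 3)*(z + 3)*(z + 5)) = z^2 + 8*z + 15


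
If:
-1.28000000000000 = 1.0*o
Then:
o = -1.28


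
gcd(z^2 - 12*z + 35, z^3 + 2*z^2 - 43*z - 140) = z - 7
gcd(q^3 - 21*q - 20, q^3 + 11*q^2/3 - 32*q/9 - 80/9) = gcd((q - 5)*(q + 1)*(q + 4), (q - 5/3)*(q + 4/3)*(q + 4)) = q + 4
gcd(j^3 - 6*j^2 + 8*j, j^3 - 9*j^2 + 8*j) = j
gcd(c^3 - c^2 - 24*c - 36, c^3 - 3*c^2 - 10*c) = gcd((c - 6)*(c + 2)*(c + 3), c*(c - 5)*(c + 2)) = c + 2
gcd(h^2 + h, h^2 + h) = h^2 + h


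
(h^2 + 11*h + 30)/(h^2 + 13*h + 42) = (h + 5)/(h + 7)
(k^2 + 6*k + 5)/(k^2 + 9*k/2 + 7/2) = 2*(k + 5)/(2*k + 7)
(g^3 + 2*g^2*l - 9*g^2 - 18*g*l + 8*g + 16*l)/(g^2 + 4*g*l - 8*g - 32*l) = (g^2 + 2*g*l - g - 2*l)/(g + 4*l)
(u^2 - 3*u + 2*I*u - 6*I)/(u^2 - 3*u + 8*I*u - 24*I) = (u + 2*I)/(u + 8*I)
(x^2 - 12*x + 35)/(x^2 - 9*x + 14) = (x - 5)/(x - 2)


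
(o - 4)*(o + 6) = o^2 + 2*o - 24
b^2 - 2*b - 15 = (b - 5)*(b + 3)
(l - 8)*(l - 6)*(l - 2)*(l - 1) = l^4 - 17*l^3 + 92*l^2 - 172*l + 96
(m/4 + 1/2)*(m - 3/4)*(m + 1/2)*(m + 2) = m^4/4 + 15*m^3/16 + 21*m^2/32 - 5*m/8 - 3/8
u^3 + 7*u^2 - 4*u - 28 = (u - 2)*(u + 2)*(u + 7)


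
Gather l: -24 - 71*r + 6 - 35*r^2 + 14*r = -35*r^2 - 57*r - 18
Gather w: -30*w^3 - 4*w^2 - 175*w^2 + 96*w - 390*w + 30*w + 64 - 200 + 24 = -30*w^3 - 179*w^2 - 264*w - 112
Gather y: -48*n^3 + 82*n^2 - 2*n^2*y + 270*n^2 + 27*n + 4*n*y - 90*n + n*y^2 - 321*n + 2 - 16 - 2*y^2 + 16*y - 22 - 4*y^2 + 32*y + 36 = -48*n^3 + 352*n^2 - 384*n + y^2*(n - 6) + y*(-2*n^2 + 4*n + 48)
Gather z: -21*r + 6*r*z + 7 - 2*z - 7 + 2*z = 6*r*z - 21*r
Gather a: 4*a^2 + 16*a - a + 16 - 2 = 4*a^2 + 15*a + 14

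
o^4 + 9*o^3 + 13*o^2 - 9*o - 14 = (o - 1)*(o + 1)*(o + 2)*(o + 7)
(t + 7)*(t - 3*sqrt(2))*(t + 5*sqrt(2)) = t^3 + 2*sqrt(2)*t^2 + 7*t^2 - 30*t + 14*sqrt(2)*t - 210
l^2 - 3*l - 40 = (l - 8)*(l + 5)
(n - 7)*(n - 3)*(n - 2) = n^3 - 12*n^2 + 41*n - 42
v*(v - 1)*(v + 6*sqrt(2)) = v^3 - v^2 + 6*sqrt(2)*v^2 - 6*sqrt(2)*v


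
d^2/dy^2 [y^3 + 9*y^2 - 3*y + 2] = 6*y + 18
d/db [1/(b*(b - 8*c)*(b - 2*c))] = (-b*(b - 8*c) - b*(b - 2*c) - (b - 8*c)*(b - 2*c))/(b^2*(b - 8*c)^2*(b - 2*c)^2)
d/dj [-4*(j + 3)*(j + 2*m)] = -8*j - 8*m - 12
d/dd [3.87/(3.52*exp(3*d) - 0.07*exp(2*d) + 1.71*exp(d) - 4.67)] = (-40.8672*exp(2*d) + 0.5418*exp(d) - 6.6177)*exp(d)/(3.52*exp(3*d) - 0.07*exp(2*d) + 1.71*exp(d) - 4.67)^2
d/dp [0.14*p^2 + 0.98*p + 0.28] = 0.28*p + 0.98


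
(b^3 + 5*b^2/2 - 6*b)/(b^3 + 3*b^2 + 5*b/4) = 2*(2*b^2 + 5*b - 12)/(4*b^2 + 12*b + 5)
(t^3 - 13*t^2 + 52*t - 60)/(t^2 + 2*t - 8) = (t^2 - 11*t + 30)/(t + 4)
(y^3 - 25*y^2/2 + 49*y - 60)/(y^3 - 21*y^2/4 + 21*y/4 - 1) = 2*(2*y^2 - 17*y + 30)/(4*y^2 - 5*y + 1)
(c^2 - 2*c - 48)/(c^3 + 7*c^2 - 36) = (c - 8)/(c^2 + c - 6)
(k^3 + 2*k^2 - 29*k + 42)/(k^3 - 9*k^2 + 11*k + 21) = (k^2 + 5*k - 14)/(k^2 - 6*k - 7)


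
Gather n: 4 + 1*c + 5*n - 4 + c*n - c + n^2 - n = n^2 + n*(c + 4)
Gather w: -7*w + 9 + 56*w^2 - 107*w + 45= 56*w^2 - 114*w + 54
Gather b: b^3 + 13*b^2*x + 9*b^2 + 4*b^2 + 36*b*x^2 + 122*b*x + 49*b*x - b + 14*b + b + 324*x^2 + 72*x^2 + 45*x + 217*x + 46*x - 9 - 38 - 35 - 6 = b^3 + b^2*(13*x + 13) + b*(36*x^2 + 171*x + 14) + 396*x^2 + 308*x - 88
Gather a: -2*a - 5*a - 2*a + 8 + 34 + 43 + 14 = 99 - 9*a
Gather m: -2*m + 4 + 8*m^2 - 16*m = 8*m^2 - 18*m + 4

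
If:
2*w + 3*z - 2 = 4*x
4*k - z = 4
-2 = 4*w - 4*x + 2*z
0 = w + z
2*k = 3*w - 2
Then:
No Solution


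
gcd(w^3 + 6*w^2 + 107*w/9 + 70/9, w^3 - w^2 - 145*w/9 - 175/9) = w^2 + 4*w + 35/9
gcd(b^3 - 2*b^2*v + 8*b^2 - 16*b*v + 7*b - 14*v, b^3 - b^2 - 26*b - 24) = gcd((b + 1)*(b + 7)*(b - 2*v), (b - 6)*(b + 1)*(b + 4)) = b + 1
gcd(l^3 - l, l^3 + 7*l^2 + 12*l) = l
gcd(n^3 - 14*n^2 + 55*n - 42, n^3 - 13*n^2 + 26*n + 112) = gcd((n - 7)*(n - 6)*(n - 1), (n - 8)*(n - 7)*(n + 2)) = n - 7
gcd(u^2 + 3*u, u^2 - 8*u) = u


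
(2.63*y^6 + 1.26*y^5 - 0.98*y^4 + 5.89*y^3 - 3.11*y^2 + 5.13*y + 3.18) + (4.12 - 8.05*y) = 2.63*y^6 + 1.26*y^5 - 0.98*y^4 + 5.89*y^3 - 3.11*y^2 - 2.92*y + 7.3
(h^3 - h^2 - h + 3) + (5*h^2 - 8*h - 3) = h^3 + 4*h^2 - 9*h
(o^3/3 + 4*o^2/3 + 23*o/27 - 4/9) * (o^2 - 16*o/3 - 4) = o^5/3 - 4*o^4/9 - 205*o^3/27 - 836*o^2/81 - 28*o/27 + 16/9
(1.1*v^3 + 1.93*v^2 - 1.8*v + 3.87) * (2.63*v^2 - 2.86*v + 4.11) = 2.893*v^5 + 1.9299*v^4 - 5.7328*v^3 + 23.2584*v^2 - 18.4662*v + 15.9057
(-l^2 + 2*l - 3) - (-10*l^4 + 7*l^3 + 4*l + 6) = 10*l^4 - 7*l^3 - l^2 - 2*l - 9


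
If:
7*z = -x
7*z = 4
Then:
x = -4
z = 4/7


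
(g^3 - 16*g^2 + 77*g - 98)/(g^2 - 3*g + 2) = (g^2 - 14*g + 49)/(g - 1)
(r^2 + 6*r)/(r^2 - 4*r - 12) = r*(r + 6)/(r^2 - 4*r - 12)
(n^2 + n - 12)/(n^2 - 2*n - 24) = (n - 3)/(n - 6)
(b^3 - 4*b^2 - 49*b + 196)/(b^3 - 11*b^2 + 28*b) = (b + 7)/b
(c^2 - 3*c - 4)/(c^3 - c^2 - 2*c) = (c - 4)/(c*(c - 2))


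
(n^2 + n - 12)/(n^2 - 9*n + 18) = (n + 4)/(n - 6)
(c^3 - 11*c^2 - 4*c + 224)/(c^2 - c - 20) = (c^2 - 15*c + 56)/(c - 5)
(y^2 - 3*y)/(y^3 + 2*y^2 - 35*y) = (y - 3)/(y^2 + 2*y - 35)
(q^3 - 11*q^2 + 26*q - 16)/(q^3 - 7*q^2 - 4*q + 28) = (q^2 - 9*q + 8)/(q^2 - 5*q - 14)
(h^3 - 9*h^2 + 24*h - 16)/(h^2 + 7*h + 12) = (h^3 - 9*h^2 + 24*h - 16)/(h^2 + 7*h + 12)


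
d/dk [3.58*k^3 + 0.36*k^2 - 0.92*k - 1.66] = 10.74*k^2 + 0.72*k - 0.92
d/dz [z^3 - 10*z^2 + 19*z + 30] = 3*z^2 - 20*z + 19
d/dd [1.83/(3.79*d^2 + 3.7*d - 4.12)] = (-13.8714*d - 6.771)/(3.79*d^2 + 3.7*d - 4.12)^2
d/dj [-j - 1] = -1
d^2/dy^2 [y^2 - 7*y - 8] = 2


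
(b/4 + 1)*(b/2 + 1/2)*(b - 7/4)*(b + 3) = b^4/8 + 25*b^3/32 + 5*b^2/8 - 85*b/32 - 21/8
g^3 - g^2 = g^2*(g - 1)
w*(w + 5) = w^2 + 5*w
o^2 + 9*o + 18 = (o + 3)*(o + 6)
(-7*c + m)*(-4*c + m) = 28*c^2 - 11*c*m + m^2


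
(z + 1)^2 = z^2 + 2*z + 1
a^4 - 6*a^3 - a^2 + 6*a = a*(a - 6)*(a - 1)*(a + 1)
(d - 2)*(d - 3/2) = d^2 - 7*d/2 + 3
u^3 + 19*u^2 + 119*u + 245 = (u + 5)*(u + 7)^2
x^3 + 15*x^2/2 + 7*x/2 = x*(x + 1/2)*(x + 7)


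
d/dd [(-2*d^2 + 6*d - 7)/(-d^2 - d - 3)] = (8*d^2 - 2*d - 25)/(d^4 + 2*d^3 + 7*d^2 + 6*d + 9)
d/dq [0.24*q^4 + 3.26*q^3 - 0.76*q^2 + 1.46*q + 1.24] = 0.96*q^3 + 9.78*q^2 - 1.52*q + 1.46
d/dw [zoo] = 0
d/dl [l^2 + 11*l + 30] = 2*l + 11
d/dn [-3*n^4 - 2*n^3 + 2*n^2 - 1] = 2*n*(-6*n^2 - 3*n + 2)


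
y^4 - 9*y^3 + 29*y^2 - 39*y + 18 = (y - 3)^2*(y - 2)*(y - 1)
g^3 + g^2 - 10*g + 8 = (g - 2)*(g - 1)*(g + 4)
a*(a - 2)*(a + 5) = a^3 + 3*a^2 - 10*a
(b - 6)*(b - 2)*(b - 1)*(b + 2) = b^4 - 7*b^3 + 2*b^2 + 28*b - 24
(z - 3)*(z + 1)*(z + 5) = z^3 + 3*z^2 - 13*z - 15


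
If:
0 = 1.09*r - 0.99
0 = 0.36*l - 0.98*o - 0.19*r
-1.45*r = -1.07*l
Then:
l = 1.23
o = 0.28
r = 0.91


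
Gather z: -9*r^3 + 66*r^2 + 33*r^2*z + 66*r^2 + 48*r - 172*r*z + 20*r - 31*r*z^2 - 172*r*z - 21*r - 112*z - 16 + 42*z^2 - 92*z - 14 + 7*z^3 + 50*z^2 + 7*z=-9*r^3 + 132*r^2 + 47*r + 7*z^3 + z^2*(92 - 31*r) + z*(33*r^2 - 344*r - 197) - 30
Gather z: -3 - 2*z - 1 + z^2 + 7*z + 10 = z^2 + 5*z + 6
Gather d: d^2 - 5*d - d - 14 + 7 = d^2 - 6*d - 7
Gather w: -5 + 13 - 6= 2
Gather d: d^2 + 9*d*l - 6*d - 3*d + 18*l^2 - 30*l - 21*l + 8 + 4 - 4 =d^2 + d*(9*l - 9) + 18*l^2 - 51*l + 8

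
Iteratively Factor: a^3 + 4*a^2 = (a + 4)*(a^2) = a*(a + 4)*(a)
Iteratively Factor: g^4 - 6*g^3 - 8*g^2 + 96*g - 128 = (g - 4)*(g^3 - 2*g^2 - 16*g + 32) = (g - 4)*(g + 4)*(g^2 - 6*g + 8) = (g - 4)*(g - 2)*(g + 4)*(g - 4)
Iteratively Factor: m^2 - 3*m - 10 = (m + 2)*(m - 5)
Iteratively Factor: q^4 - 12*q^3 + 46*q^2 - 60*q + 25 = (q - 5)*(q^3 - 7*q^2 + 11*q - 5) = (q - 5)*(q - 1)*(q^2 - 6*q + 5) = (q - 5)*(q - 1)^2*(q - 5)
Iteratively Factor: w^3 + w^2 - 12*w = (w + 4)*(w^2 - 3*w) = w*(w + 4)*(w - 3)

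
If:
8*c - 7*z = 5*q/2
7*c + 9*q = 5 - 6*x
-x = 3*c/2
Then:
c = 63*z/67 + 25/134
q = 14*z/67 + 40/67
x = -189*z/134 - 75/268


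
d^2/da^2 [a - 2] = 0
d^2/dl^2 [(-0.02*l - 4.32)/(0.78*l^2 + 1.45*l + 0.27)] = (-(0.02*l + 4.32)*(1.56*l + 1.45)*(3.12*l + 2.9) + (0.0936*l + 6.7972)*(0.78*l^2 + 1.45*l + 0.27))/(0.78*l^2 + 1.45*l + 0.27)^3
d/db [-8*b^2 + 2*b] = 2 - 16*b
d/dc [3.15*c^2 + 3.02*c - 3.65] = 6.3*c + 3.02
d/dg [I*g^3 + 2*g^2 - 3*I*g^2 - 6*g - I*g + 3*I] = 3*I*g^2 + g*(4 - 6*I) - 6 - I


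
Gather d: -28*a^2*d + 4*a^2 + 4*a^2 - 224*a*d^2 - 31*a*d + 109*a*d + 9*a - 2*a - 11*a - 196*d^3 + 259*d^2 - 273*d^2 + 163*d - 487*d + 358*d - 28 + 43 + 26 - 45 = 8*a^2 - 4*a - 196*d^3 + d^2*(-224*a - 14) + d*(-28*a^2 + 78*a + 34) - 4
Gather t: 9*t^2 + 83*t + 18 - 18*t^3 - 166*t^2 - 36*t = -18*t^3 - 157*t^2 + 47*t + 18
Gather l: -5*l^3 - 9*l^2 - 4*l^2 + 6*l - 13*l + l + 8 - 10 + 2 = -5*l^3 - 13*l^2 - 6*l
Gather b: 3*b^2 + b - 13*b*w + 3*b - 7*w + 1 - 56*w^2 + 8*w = 3*b^2 + b*(4 - 13*w) - 56*w^2 + w + 1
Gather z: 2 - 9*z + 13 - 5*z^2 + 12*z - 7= -5*z^2 + 3*z + 8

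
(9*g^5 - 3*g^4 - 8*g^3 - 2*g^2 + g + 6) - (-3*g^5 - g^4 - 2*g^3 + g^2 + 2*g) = 12*g^5 - 2*g^4 - 6*g^3 - 3*g^2 - g + 6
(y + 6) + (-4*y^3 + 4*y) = -4*y^3 + 5*y + 6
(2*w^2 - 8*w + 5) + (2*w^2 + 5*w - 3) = 4*w^2 - 3*w + 2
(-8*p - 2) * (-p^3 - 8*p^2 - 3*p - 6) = 8*p^4 + 66*p^3 + 40*p^2 + 54*p + 12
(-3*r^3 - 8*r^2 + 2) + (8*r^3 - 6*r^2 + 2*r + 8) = 5*r^3 - 14*r^2 + 2*r + 10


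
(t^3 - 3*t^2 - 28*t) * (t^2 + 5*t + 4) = t^5 + 2*t^4 - 39*t^3 - 152*t^2 - 112*t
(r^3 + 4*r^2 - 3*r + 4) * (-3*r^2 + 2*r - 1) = -3*r^5 - 10*r^4 + 16*r^3 - 22*r^2 + 11*r - 4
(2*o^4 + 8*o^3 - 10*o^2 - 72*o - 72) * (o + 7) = 2*o^5 + 22*o^4 + 46*o^3 - 142*o^2 - 576*o - 504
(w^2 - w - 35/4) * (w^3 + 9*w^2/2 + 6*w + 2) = w^5 + 7*w^4/2 - 29*w^3/4 - 347*w^2/8 - 109*w/2 - 35/2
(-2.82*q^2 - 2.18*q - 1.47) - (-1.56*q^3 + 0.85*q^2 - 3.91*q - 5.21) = 1.56*q^3 - 3.67*q^2 + 1.73*q + 3.74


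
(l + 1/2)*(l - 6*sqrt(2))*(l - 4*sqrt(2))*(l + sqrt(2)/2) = l^4 - 19*sqrt(2)*l^3/2 + l^3/2 - 19*sqrt(2)*l^2/4 + 38*l^2 + 19*l + 24*sqrt(2)*l + 12*sqrt(2)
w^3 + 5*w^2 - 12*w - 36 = (w - 3)*(w + 2)*(w + 6)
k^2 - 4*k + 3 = (k - 3)*(k - 1)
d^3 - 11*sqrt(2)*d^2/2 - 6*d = d*(d - 6*sqrt(2))*(d + sqrt(2)/2)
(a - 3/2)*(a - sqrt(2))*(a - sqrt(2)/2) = a^3 - 3*sqrt(2)*a^2/2 - 3*a^2/2 + a + 9*sqrt(2)*a/4 - 3/2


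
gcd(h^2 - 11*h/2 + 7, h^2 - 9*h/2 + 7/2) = h - 7/2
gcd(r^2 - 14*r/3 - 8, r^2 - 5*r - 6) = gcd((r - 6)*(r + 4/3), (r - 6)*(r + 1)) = r - 6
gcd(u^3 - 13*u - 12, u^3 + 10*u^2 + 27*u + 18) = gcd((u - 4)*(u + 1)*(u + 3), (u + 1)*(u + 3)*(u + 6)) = u^2 + 4*u + 3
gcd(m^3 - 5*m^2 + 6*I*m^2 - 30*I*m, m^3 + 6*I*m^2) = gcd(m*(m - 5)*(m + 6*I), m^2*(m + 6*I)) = m^2 + 6*I*m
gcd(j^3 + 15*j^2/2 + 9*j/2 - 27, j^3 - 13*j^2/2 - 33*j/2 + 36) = j^2 + 3*j/2 - 9/2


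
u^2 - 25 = (u - 5)*(u + 5)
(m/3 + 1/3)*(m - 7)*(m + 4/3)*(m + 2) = m^4/3 - 8*m^3/9 - 73*m^2/9 - 118*m/9 - 56/9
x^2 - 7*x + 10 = (x - 5)*(x - 2)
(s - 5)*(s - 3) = s^2 - 8*s + 15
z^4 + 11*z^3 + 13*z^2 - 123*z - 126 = (z - 3)*(z + 1)*(z + 6)*(z + 7)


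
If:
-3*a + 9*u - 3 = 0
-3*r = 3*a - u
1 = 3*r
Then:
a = -1/4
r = 1/3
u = 1/4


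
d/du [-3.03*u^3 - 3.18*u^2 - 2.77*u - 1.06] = -9.09*u^2 - 6.36*u - 2.77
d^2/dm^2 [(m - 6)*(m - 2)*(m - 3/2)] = 6*m - 19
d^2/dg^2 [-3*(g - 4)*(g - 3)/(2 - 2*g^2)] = 3*(-7*g^3 + 39*g^2 - 21*g + 13)/(g^6 - 3*g^4 + 3*g^2 - 1)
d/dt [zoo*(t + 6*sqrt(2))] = zoo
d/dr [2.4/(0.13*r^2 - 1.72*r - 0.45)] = (4.128 - 0.624*r)/(-0.13*r^2 + 1.72*r + 0.45)^2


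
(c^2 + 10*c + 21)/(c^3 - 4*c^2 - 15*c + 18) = (c + 7)/(c^2 - 7*c + 6)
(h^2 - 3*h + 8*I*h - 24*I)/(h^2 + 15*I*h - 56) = (h - 3)/(h + 7*I)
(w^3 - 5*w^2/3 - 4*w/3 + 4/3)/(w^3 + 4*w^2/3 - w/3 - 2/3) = (w - 2)/(w + 1)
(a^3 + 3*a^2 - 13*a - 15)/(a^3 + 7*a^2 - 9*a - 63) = (a^2 + 6*a + 5)/(a^2 + 10*a + 21)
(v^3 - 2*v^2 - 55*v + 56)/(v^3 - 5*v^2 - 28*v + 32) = (v + 7)/(v + 4)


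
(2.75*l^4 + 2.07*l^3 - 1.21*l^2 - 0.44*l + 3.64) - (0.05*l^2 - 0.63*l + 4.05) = 2.75*l^4 + 2.07*l^3 - 1.26*l^2 + 0.19*l - 0.41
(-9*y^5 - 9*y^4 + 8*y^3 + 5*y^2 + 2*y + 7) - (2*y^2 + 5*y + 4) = -9*y^5 - 9*y^4 + 8*y^3 + 3*y^2 - 3*y + 3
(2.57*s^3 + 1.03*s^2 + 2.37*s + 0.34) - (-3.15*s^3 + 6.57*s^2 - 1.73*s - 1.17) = 5.72*s^3 - 5.54*s^2 + 4.1*s + 1.51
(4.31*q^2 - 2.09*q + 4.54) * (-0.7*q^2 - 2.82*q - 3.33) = -3.017*q^4 - 10.6912*q^3 - 11.6365*q^2 - 5.8431*q - 15.1182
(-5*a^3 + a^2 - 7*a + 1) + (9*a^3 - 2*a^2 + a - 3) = 4*a^3 - a^2 - 6*a - 2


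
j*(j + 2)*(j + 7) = j^3 + 9*j^2 + 14*j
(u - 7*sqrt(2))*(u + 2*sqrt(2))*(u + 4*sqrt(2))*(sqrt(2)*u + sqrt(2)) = sqrt(2)*u^4 - 2*u^3 + sqrt(2)*u^3 - 68*sqrt(2)*u^2 - 2*u^2 - 224*u - 68*sqrt(2)*u - 224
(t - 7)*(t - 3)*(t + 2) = t^3 - 8*t^2 + t + 42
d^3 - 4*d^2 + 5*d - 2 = (d - 2)*(d - 1)^2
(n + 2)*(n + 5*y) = n^2 + 5*n*y + 2*n + 10*y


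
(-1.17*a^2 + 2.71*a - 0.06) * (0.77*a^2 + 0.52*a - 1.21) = -0.9009*a^4 + 1.4783*a^3 + 2.7787*a^2 - 3.3103*a + 0.0726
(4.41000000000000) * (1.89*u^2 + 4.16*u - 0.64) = 8.3349*u^2 + 18.3456*u - 2.8224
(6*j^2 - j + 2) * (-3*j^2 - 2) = -18*j^4 + 3*j^3 - 18*j^2 + 2*j - 4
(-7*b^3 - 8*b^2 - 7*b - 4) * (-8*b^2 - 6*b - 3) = 56*b^5 + 106*b^4 + 125*b^3 + 98*b^2 + 45*b + 12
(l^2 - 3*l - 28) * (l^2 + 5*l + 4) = l^4 + 2*l^3 - 39*l^2 - 152*l - 112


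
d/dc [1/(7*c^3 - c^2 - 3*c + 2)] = (-21*c^2 + 2*c + 3)/(7*c^3 - c^2 - 3*c + 2)^2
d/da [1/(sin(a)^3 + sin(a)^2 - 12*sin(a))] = (-3*sin(a)^2 - 2*sin(a) + 12)*cos(a)/((sin(a)^2 + sin(a) - 12)^2*sin(a)^2)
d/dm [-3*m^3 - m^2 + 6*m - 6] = -9*m^2 - 2*m + 6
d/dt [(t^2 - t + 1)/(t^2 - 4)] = (t^2 - 10*t + 4)/(t^4 - 8*t^2 + 16)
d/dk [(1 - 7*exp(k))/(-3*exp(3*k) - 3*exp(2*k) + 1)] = (-3*(3*exp(k) + 2)*(7*exp(k) - 1)*exp(k) + 21*exp(3*k) + 21*exp(2*k) - 7)*exp(k)/(3*exp(3*k) + 3*exp(2*k) - 1)^2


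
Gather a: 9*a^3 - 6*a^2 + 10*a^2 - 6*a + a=9*a^3 + 4*a^2 - 5*a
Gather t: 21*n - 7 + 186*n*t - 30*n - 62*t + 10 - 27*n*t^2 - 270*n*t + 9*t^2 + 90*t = -9*n + t^2*(9 - 27*n) + t*(28 - 84*n) + 3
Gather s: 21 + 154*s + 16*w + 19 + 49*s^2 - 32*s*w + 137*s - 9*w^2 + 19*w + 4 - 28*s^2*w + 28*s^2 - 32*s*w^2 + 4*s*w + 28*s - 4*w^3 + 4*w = s^2*(77 - 28*w) + s*(-32*w^2 - 28*w + 319) - 4*w^3 - 9*w^2 + 39*w + 44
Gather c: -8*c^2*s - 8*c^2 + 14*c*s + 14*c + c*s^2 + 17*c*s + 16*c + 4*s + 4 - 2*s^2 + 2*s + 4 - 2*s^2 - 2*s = c^2*(-8*s - 8) + c*(s^2 + 31*s + 30) - 4*s^2 + 4*s + 8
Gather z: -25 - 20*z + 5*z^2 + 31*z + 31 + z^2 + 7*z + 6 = 6*z^2 + 18*z + 12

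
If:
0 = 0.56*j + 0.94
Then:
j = -1.68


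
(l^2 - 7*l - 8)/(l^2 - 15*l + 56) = (l + 1)/(l - 7)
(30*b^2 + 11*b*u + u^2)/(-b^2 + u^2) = (30*b^2 + 11*b*u + u^2)/(-b^2 + u^2)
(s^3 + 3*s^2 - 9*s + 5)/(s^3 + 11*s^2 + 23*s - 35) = (s - 1)/(s + 7)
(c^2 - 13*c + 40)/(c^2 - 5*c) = (c - 8)/c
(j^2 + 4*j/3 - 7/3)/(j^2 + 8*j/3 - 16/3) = (3*j^2 + 4*j - 7)/(3*j^2 + 8*j - 16)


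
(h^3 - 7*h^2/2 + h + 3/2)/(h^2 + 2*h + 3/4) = 2*(h^2 - 4*h + 3)/(2*h + 3)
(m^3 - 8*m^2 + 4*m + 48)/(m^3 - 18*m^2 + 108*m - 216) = (m^2 - 2*m - 8)/(m^2 - 12*m + 36)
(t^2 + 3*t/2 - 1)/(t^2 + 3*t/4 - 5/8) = 4*(t + 2)/(4*t + 5)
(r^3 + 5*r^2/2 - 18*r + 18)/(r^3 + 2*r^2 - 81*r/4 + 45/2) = 2*(r - 2)/(2*r - 5)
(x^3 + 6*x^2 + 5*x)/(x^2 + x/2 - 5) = 2*x*(x^2 + 6*x + 5)/(2*x^2 + x - 10)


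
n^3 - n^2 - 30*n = n*(n - 6)*(n + 5)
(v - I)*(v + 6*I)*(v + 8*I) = v^3 + 13*I*v^2 - 34*v + 48*I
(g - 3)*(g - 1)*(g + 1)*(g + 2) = g^4 - g^3 - 7*g^2 + g + 6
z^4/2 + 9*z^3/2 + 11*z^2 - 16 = (z/2 + 1)*(z - 1)*(z + 4)^2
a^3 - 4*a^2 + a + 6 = (a - 3)*(a - 2)*(a + 1)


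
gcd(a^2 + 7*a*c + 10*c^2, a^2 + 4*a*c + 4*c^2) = a + 2*c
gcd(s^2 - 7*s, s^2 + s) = s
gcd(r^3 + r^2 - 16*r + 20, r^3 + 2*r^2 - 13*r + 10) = r^2 + 3*r - 10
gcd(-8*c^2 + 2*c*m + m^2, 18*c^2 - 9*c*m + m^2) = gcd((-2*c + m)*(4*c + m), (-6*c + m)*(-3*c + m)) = 1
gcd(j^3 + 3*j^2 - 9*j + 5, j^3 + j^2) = 1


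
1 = 1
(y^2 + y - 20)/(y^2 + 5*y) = (y - 4)/y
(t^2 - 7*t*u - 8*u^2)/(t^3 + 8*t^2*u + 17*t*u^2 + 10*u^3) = (t - 8*u)/(t^2 + 7*t*u + 10*u^2)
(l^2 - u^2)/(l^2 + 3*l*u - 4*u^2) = (l + u)/(l + 4*u)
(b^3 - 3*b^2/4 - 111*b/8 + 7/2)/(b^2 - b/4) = b - 1/2 - 14/b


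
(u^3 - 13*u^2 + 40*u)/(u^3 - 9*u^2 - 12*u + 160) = u/(u + 4)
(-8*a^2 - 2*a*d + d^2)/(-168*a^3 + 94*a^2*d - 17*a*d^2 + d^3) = (2*a + d)/(42*a^2 - 13*a*d + d^2)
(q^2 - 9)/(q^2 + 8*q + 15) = (q - 3)/(q + 5)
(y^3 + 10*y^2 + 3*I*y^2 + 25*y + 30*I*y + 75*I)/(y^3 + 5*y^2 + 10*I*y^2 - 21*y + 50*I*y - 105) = (y + 5)/(y + 7*I)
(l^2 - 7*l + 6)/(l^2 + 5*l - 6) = (l - 6)/(l + 6)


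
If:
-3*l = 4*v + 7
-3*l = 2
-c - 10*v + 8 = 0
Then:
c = 41/2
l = -2/3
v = -5/4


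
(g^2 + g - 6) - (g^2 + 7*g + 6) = -6*g - 12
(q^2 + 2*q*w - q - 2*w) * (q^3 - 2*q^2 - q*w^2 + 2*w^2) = q^5 + 2*q^4*w - 3*q^4 - q^3*w^2 - 6*q^3*w + 2*q^3 - 2*q^2*w^3 + 3*q^2*w^2 + 4*q^2*w + 6*q*w^3 - 2*q*w^2 - 4*w^3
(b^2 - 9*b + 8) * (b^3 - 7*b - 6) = b^5 - 9*b^4 + b^3 + 57*b^2 - 2*b - 48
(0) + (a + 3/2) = a + 3/2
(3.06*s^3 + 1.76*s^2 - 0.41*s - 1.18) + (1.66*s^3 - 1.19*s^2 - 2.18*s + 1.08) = 4.72*s^3 + 0.57*s^2 - 2.59*s - 0.0999999999999999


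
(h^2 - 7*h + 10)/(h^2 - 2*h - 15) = (h - 2)/(h + 3)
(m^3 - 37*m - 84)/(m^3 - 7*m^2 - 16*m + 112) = (m + 3)/(m - 4)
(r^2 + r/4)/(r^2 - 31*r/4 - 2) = r/(r - 8)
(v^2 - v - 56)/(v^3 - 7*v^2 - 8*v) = (v + 7)/(v*(v + 1))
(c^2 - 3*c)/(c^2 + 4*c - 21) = c/(c + 7)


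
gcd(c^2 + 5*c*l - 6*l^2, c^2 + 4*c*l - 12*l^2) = c + 6*l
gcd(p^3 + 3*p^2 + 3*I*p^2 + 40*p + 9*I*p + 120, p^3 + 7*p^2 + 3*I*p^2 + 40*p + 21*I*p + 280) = p^2 + 3*I*p + 40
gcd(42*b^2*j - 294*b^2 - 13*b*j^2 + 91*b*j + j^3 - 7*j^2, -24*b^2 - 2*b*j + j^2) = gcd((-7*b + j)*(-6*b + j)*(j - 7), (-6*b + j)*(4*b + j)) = 6*b - j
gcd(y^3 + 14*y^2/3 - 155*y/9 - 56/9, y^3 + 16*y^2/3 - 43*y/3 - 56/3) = y^2 + 13*y/3 - 56/3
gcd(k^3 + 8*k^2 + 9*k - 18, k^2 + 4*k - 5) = k - 1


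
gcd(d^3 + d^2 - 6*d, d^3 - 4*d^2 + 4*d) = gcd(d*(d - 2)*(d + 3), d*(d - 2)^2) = d^2 - 2*d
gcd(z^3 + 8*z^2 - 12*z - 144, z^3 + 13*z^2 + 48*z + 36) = z^2 + 12*z + 36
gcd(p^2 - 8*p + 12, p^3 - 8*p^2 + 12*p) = p^2 - 8*p + 12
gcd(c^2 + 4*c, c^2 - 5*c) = c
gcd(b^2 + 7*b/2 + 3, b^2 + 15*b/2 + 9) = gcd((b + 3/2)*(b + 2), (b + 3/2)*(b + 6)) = b + 3/2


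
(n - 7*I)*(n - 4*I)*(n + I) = n^3 - 10*I*n^2 - 17*n - 28*I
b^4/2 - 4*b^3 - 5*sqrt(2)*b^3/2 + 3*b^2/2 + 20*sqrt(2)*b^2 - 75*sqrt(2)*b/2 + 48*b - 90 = (b/2 + sqrt(2)/2)*(b - 5)*(b - 3)*(b - 6*sqrt(2))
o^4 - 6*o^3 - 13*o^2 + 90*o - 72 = (o - 6)*(o - 3)*(o - 1)*(o + 4)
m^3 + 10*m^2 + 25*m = m*(m + 5)^2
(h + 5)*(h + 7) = h^2 + 12*h + 35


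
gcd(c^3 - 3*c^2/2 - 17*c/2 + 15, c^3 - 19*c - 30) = c + 3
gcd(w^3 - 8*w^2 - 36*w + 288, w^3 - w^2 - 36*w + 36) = w^2 - 36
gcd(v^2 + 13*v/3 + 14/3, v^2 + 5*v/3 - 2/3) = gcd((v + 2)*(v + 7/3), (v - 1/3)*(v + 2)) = v + 2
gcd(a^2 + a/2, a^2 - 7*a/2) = a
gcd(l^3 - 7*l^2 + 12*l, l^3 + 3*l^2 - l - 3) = 1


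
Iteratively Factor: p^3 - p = (p - 1)*(p^2 + p) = p*(p - 1)*(p + 1)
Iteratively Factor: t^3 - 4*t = (t - 2)*(t^2 + 2*t) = (t - 2)*(t + 2)*(t)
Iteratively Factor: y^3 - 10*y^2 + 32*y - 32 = (y - 4)*(y^2 - 6*y + 8) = (y - 4)*(y - 2)*(y - 4)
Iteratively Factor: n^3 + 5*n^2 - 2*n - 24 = (n + 4)*(n^2 + n - 6) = (n - 2)*(n + 4)*(n + 3)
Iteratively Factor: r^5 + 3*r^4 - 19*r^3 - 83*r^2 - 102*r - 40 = (r + 4)*(r^4 - r^3 - 15*r^2 - 23*r - 10) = (r + 2)*(r + 4)*(r^3 - 3*r^2 - 9*r - 5) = (r + 1)*(r + 2)*(r + 4)*(r^2 - 4*r - 5) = (r - 5)*(r + 1)*(r + 2)*(r + 4)*(r + 1)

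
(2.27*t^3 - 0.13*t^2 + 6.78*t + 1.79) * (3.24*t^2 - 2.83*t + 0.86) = 7.3548*t^5 - 6.8453*t^4 + 24.2873*t^3 - 13.4996*t^2 + 0.765099999999999*t + 1.5394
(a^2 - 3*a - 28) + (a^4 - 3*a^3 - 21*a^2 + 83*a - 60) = a^4 - 3*a^3 - 20*a^2 + 80*a - 88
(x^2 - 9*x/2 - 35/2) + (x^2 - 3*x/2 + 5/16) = 2*x^2 - 6*x - 275/16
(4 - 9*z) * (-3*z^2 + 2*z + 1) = 27*z^3 - 30*z^2 - z + 4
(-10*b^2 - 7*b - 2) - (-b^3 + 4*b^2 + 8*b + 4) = b^3 - 14*b^2 - 15*b - 6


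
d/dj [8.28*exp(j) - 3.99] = 8.28*exp(j)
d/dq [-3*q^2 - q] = -6*q - 1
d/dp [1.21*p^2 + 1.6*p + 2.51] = 2.42*p + 1.6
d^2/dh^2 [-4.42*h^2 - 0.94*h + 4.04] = -8.84000000000000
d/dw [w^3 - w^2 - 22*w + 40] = 3*w^2 - 2*w - 22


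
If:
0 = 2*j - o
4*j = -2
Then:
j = -1/2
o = -1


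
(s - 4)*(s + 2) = s^2 - 2*s - 8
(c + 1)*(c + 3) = c^2 + 4*c + 3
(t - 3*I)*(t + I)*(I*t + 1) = I*t^3 + 3*t^2 + I*t + 3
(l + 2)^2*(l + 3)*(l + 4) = l^4 + 11*l^3 + 44*l^2 + 76*l + 48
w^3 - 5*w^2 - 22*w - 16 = (w - 8)*(w + 1)*(w + 2)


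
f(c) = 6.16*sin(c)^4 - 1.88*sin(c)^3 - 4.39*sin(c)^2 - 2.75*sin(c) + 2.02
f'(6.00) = -1.22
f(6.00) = 2.52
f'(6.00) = -1.22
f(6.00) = 2.52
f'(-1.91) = 6.70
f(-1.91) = 7.16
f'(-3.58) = 5.08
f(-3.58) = 0.12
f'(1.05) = 0.73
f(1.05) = -1.41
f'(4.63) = 1.97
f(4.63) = 8.34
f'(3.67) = 2.52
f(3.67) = 2.93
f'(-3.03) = 1.86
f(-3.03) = 2.28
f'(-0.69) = -4.47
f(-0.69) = 3.49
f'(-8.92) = 2.28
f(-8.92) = 2.87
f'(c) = 24.64*sin(c)^3*cos(c) - 5.64*sin(c)^2*cos(c) - 8.78*sin(c)*cos(c) - 2.75*cos(c)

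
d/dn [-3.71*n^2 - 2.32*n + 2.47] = -7.42*n - 2.32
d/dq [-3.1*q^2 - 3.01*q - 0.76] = -6.2*q - 3.01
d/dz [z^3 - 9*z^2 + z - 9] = 3*z^2 - 18*z + 1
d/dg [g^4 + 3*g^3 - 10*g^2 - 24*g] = 4*g^3 + 9*g^2 - 20*g - 24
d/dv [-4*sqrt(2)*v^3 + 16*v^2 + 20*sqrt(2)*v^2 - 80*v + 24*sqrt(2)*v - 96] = -12*sqrt(2)*v^2 + 32*v + 40*sqrt(2)*v - 80 + 24*sqrt(2)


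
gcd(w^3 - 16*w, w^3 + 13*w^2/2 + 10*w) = w^2 + 4*w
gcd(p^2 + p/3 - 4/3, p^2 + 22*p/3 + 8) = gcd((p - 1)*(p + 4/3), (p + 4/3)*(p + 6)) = p + 4/3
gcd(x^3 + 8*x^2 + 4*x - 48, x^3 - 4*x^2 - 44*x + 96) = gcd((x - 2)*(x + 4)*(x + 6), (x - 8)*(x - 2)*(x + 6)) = x^2 + 4*x - 12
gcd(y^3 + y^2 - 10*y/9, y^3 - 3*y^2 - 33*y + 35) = 1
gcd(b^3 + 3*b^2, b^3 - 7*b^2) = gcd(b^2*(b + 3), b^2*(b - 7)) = b^2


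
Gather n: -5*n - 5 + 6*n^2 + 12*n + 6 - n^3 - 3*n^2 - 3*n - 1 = -n^3 + 3*n^2 + 4*n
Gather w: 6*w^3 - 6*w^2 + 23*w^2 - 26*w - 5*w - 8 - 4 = 6*w^3 + 17*w^2 - 31*w - 12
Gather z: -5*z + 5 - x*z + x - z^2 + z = x - z^2 + z*(-x - 4) + 5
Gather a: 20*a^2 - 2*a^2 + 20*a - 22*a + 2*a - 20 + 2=18*a^2 - 18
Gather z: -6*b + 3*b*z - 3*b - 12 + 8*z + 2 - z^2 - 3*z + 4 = -9*b - z^2 + z*(3*b + 5) - 6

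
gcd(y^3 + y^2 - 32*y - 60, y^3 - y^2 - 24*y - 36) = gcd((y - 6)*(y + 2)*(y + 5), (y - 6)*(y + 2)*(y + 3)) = y^2 - 4*y - 12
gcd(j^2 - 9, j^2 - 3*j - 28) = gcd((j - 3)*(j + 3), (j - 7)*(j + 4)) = 1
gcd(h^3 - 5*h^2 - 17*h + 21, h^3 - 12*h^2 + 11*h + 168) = h^2 - 4*h - 21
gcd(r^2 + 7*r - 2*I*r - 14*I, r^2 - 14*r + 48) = 1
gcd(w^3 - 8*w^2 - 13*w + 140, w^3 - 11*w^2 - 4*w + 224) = w^2 - 3*w - 28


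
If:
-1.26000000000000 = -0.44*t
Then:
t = 2.86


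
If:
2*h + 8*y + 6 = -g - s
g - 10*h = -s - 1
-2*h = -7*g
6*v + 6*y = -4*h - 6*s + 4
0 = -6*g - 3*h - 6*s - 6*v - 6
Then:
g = -55/136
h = -385/272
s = -59/4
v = 8085/544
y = 815/544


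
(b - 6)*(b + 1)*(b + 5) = b^3 - 31*b - 30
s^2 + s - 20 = (s - 4)*(s + 5)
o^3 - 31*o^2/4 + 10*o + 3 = (o - 6)*(o - 2)*(o + 1/4)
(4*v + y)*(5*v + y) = 20*v^2 + 9*v*y + y^2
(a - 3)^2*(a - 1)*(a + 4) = a^4 - 3*a^3 - 13*a^2 + 51*a - 36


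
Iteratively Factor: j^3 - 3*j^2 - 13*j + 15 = (j + 3)*(j^2 - 6*j + 5) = (j - 5)*(j + 3)*(j - 1)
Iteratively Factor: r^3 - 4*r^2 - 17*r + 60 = (r - 3)*(r^2 - r - 20) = (r - 3)*(r + 4)*(r - 5)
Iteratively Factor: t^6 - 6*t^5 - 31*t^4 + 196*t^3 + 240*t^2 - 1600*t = (t - 4)*(t^5 - 2*t^4 - 39*t^3 + 40*t^2 + 400*t) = (t - 4)*(t + 4)*(t^4 - 6*t^3 - 15*t^2 + 100*t) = (t - 4)*(t + 4)^2*(t^3 - 10*t^2 + 25*t) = (t - 5)*(t - 4)*(t + 4)^2*(t^2 - 5*t) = t*(t - 5)*(t - 4)*(t + 4)^2*(t - 5)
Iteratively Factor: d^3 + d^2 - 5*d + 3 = (d - 1)*(d^2 + 2*d - 3) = (d - 1)^2*(d + 3)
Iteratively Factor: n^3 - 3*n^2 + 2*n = (n - 2)*(n^2 - n) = n*(n - 2)*(n - 1)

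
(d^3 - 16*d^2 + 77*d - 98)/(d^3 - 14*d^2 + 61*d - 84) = (d^2 - 9*d + 14)/(d^2 - 7*d + 12)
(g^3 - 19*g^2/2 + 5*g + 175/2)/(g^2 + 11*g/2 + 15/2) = (g^2 - 12*g + 35)/(g + 3)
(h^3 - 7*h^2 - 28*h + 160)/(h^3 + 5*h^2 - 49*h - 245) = (h^2 - 12*h + 32)/(h^2 - 49)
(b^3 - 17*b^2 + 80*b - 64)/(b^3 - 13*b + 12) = (b^2 - 16*b + 64)/(b^2 + b - 12)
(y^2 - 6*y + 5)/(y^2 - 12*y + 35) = (y - 1)/(y - 7)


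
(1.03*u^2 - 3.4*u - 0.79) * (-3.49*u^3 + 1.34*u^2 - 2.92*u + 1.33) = -3.5947*u^5 + 13.2462*u^4 - 4.8065*u^3 + 10.2393*u^2 - 2.2152*u - 1.0507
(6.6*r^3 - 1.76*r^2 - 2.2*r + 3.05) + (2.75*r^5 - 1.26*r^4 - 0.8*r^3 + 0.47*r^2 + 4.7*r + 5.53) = 2.75*r^5 - 1.26*r^4 + 5.8*r^3 - 1.29*r^2 + 2.5*r + 8.58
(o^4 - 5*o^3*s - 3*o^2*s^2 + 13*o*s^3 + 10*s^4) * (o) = o^5 - 5*o^4*s - 3*o^3*s^2 + 13*o^2*s^3 + 10*o*s^4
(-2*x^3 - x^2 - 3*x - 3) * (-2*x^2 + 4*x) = 4*x^5 - 6*x^4 + 2*x^3 - 6*x^2 - 12*x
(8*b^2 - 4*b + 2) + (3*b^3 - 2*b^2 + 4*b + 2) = 3*b^3 + 6*b^2 + 4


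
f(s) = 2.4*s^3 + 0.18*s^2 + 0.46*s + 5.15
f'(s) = 7.2*s^2 + 0.36*s + 0.46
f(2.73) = 56.58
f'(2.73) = 55.10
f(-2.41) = -28.51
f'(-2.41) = 41.41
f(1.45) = 13.51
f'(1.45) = 16.12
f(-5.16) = -322.16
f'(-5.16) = 190.31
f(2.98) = 71.63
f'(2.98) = 65.47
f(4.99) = 310.13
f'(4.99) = 181.54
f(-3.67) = -112.75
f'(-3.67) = 96.11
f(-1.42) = -2.01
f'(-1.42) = 14.47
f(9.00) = 1773.47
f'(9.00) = 586.90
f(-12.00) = -4121.65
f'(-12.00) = 1032.94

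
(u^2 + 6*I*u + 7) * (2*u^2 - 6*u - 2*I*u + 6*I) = 2*u^4 - 6*u^3 + 10*I*u^3 + 26*u^2 - 30*I*u^2 - 78*u - 14*I*u + 42*I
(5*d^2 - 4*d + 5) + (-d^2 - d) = 4*d^2 - 5*d + 5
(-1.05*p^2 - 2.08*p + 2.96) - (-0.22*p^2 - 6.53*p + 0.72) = -0.83*p^2 + 4.45*p + 2.24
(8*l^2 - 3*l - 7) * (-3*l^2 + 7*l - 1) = -24*l^4 + 65*l^3 - 8*l^2 - 46*l + 7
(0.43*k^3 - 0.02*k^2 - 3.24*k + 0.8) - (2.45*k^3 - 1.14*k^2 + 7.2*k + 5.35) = -2.02*k^3 + 1.12*k^2 - 10.44*k - 4.55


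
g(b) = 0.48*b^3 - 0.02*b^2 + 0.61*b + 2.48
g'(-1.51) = 3.95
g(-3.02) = -12.77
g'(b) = 1.44*b^2 - 0.04*b + 0.61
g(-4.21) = -36.26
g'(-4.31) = 27.53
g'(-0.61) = 1.17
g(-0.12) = 2.41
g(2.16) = 8.54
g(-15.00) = -1631.17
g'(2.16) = 7.24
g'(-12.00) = 208.45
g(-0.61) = 1.99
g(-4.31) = -38.95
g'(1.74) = 4.90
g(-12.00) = -837.16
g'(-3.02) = 13.86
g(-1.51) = -0.14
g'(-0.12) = 0.64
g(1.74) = 6.01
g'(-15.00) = 325.21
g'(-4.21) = 26.30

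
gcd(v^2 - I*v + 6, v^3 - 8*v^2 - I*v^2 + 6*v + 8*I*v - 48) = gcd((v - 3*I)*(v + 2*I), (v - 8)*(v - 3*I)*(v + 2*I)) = v^2 - I*v + 6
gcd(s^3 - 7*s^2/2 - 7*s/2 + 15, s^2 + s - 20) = 1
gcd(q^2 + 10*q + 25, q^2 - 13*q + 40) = 1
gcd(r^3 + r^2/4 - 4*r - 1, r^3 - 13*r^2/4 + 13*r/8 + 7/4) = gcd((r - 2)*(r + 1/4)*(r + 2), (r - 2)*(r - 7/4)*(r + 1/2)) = r - 2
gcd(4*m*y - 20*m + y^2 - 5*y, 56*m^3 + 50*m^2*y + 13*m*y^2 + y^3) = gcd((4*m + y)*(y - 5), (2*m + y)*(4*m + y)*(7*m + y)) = 4*m + y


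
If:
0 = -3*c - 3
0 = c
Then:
No Solution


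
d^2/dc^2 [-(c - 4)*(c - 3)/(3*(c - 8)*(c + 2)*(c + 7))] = 2*(-c^6 + 21*c^5 - 225*c^4 - 525*c^3 + 6420*c^2 + 408*c - 99728)/(3*(c^9 + 3*c^8 - 171*c^7 - 683*c^6 + 9246*c^5 + 48732*c^4 - 118504*c^3 - 1092672*c^2 - 2182656*c - 1404928))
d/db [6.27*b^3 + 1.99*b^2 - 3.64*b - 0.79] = 18.81*b^2 + 3.98*b - 3.64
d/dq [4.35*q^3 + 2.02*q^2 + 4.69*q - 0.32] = 13.05*q^2 + 4.04*q + 4.69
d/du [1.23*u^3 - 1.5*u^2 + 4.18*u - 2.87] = 3.69*u^2 - 3.0*u + 4.18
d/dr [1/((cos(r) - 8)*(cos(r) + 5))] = (2*cos(r) - 3)*sin(r)/((cos(r) - 8)^2*(cos(r) + 5)^2)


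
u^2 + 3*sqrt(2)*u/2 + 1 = (u + sqrt(2)/2)*(u + sqrt(2))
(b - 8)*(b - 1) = b^2 - 9*b + 8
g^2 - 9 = (g - 3)*(g + 3)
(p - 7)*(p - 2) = p^2 - 9*p + 14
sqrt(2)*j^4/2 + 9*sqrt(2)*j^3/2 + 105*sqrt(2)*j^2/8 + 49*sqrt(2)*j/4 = j*(j + 7/2)^2*(sqrt(2)*j/2 + sqrt(2))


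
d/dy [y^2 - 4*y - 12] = 2*y - 4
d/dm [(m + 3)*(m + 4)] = 2*m + 7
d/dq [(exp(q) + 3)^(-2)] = -2*exp(q)/(exp(q) + 3)^3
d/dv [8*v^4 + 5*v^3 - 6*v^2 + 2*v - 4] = 32*v^3 + 15*v^2 - 12*v + 2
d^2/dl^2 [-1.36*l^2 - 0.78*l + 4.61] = -2.72000000000000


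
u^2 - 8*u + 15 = (u - 5)*(u - 3)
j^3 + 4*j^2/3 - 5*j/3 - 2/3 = (j - 1)*(j + 1/3)*(j + 2)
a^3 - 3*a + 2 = (a - 1)^2*(a + 2)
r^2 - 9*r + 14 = (r - 7)*(r - 2)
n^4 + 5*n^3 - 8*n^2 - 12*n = n*(n - 2)*(n + 1)*(n + 6)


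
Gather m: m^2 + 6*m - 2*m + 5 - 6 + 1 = m^2 + 4*m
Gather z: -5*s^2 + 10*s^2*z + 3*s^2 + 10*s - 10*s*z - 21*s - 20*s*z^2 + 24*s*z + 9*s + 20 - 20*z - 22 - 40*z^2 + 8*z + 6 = -2*s^2 - 2*s + z^2*(-20*s - 40) + z*(10*s^2 + 14*s - 12) + 4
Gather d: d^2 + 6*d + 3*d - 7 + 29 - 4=d^2 + 9*d + 18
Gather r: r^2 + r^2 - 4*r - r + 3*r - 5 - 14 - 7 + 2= 2*r^2 - 2*r - 24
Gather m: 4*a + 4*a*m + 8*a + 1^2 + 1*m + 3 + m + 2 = 12*a + m*(4*a + 2) + 6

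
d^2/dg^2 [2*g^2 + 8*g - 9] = 4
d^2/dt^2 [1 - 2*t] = 0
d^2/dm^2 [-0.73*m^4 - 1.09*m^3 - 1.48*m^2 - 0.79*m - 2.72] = -8.76*m^2 - 6.54*m - 2.96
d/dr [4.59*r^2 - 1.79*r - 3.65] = 9.18*r - 1.79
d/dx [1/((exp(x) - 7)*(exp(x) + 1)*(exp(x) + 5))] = -((exp(x) - 7)*(exp(x) + 1) + (exp(x) - 7)*(exp(x) + 5) + (exp(x) + 1)*(exp(x) + 5))/(4*(exp(x) - 7)^2*(exp(x) + 5)^2*cosh(x/2)^2)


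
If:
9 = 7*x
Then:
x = 9/7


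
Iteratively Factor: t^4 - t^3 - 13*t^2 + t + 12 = (t + 3)*(t^3 - 4*t^2 - t + 4) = (t - 4)*(t + 3)*(t^2 - 1) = (t - 4)*(t - 1)*(t + 3)*(t + 1)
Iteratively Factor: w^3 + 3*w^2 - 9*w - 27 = (w + 3)*(w^2 - 9) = (w - 3)*(w + 3)*(w + 3)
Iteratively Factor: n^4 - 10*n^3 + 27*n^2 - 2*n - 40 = (n - 2)*(n^3 - 8*n^2 + 11*n + 20) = (n - 2)*(n + 1)*(n^2 - 9*n + 20) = (n - 4)*(n - 2)*(n + 1)*(n - 5)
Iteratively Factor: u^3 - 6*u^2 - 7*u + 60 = (u - 4)*(u^2 - 2*u - 15) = (u - 4)*(u + 3)*(u - 5)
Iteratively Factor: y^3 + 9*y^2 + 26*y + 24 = (y + 2)*(y^2 + 7*y + 12) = (y + 2)*(y + 3)*(y + 4)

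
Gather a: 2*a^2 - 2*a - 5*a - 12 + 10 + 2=2*a^2 - 7*a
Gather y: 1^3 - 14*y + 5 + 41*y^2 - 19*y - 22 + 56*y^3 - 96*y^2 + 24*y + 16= 56*y^3 - 55*y^2 - 9*y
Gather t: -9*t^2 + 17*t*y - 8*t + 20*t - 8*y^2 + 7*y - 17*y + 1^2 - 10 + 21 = -9*t^2 + t*(17*y + 12) - 8*y^2 - 10*y + 12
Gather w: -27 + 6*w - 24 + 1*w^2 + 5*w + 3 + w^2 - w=2*w^2 + 10*w - 48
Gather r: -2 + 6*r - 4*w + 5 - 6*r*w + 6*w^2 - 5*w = r*(6 - 6*w) + 6*w^2 - 9*w + 3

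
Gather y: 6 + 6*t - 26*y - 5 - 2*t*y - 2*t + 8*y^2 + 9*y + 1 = 4*t + 8*y^2 + y*(-2*t - 17) + 2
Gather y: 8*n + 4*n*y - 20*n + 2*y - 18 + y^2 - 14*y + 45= -12*n + y^2 + y*(4*n - 12) + 27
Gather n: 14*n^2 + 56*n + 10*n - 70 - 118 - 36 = 14*n^2 + 66*n - 224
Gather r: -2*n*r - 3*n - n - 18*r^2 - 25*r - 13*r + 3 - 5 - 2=-4*n - 18*r^2 + r*(-2*n - 38) - 4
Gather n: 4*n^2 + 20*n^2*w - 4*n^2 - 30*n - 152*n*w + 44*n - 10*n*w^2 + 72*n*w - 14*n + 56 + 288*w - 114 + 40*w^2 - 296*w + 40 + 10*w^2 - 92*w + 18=20*n^2*w + n*(-10*w^2 - 80*w) + 50*w^2 - 100*w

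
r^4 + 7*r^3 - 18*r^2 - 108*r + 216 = (r - 3)*(r - 2)*(r + 6)^2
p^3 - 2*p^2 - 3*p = p*(p - 3)*(p + 1)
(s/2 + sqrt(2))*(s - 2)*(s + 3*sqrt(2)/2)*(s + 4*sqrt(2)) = s^4/2 - s^3 + 15*sqrt(2)*s^3/4 - 15*sqrt(2)*s^2/2 + 17*s^2 - 34*s + 12*sqrt(2)*s - 24*sqrt(2)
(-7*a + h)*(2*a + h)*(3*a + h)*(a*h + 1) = -42*a^4*h - 29*a^3*h^2 - 42*a^3 - 2*a^2*h^3 - 29*a^2*h + a*h^4 - 2*a*h^2 + h^3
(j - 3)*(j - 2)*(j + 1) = j^3 - 4*j^2 + j + 6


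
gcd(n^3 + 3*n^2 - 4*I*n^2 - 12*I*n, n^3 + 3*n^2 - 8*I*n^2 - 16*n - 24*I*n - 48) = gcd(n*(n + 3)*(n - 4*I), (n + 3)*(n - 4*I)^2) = n^2 + n*(3 - 4*I) - 12*I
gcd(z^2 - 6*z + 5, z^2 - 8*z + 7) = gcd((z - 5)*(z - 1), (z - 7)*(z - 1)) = z - 1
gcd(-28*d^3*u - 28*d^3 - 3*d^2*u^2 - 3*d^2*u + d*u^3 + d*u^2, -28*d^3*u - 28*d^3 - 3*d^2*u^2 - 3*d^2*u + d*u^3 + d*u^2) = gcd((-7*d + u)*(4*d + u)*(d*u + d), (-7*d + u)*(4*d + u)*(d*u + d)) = -28*d^3*u - 28*d^3 - 3*d^2*u^2 - 3*d^2*u + d*u^3 + d*u^2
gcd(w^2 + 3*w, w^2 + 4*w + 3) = w + 3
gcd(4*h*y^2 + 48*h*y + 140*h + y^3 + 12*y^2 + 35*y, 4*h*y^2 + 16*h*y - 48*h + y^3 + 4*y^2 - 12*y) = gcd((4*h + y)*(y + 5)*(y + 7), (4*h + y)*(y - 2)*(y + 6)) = 4*h + y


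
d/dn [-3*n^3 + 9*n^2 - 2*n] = -9*n^2 + 18*n - 2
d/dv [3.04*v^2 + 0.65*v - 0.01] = 6.08*v + 0.65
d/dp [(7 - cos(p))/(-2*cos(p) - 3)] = -17*sin(p)/(2*cos(p) + 3)^2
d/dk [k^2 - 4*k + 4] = 2*k - 4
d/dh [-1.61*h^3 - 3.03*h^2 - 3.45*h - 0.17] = -4.83*h^2 - 6.06*h - 3.45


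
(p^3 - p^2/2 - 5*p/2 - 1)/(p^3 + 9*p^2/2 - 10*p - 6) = (p + 1)/(p + 6)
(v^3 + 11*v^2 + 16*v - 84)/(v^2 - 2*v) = v + 13 + 42/v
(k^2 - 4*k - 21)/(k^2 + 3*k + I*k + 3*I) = (k - 7)/(k + I)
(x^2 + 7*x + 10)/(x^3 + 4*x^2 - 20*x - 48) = (x + 5)/(x^2 + 2*x - 24)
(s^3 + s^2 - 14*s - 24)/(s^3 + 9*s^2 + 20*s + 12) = (s^2 - s - 12)/(s^2 + 7*s + 6)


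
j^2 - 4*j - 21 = (j - 7)*(j + 3)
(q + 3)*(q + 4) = q^2 + 7*q + 12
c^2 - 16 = (c - 4)*(c + 4)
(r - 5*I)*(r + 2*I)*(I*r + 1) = I*r^3 + 4*r^2 + 7*I*r + 10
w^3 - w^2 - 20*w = w*(w - 5)*(w + 4)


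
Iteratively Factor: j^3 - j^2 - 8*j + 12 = (j + 3)*(j^2 - 4*j + 4) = (j - 2)*(j + 3)*(j - 2)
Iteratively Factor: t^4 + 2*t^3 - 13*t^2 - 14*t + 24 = (t + 4)*(t^3 - 2*t^2 - 5*t + 6) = (t + 2)*(t + 4)*(t^2 - 4*t + 3) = (t - 1)*(t + 2)*(t + 4)*(t - 3)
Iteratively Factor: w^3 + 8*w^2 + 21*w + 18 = (w + 3)*(w^2 + 5*w + 6) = (w + 2)*(w + 3)*(w + 3)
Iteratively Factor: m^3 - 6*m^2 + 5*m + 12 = (m - 3)*(m^2 - 3*m - 4) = (m - 3)*(m + 1)*(m - 4)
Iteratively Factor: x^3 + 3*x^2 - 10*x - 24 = (x + 4)*(x^2 - x - 6) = (x + 2)*(x + 4)*(x - 3)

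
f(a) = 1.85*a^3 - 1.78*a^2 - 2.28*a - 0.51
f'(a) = 5.55*a^2 - 3.56*a - 2.28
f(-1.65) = -9.90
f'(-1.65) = 18.70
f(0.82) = -2.56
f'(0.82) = -1.47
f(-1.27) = -4.27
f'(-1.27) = 11.19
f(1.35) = -2.28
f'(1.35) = 3.03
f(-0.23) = -0.10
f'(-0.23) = -1.17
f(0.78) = -2.49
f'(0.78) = -1.68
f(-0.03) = -0.44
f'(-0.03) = -2.17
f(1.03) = -2.73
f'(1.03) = -0.06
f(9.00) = 1183.44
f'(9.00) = 415.23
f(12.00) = 2912.61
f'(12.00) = 754.20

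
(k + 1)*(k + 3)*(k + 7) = k^3 + 11*k^2 + 31*k + 21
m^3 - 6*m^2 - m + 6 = (m - 6)*(m - 1)*(m + 1)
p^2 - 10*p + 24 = (p - 6)*(p - 4)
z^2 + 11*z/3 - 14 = (z - 7/3)*(z + 6)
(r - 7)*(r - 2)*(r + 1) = r^3 - 8*r^2 + 5*r + 14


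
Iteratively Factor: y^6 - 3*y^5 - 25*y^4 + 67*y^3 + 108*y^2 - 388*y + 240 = (y + 4)*(y^5 - 7*y^4 + 3*y^3 + 55*y^2 - 112*y + 60) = (y - 1)*(y + 4)*(y^4 - 6*y^3 - 3*y^2 + 52*y - 60) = (y - 1)*(y + 3)*(y + 4)*(y^3 - 9*y^2 + 24*y - 20) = (y - 5)*(y - 1)*(y + 3)*(y + 4)*(y^2 - 4*y + 4) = (y - 5)*(y - 2)*(y - 1)*(y + 3)*(y + 4)*(y - 2)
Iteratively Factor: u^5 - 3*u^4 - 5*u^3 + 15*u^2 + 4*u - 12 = (u - 3)*(u^4 - 5*u^2 + 4) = (u - 3)*(u - 2)*(u^3 + 2*u^2 - u - 2) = (u - 3)*(u - 2)*(u + 2)*(u^2 - 1) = (u - 3)*(u - 2)*(u + 1)*(u + 2)*(u - 1)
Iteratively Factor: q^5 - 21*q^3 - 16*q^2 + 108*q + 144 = (q - 4)*(q^4 + 4*q^3 - 5*q^2 - 36*q - 36) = (q - 4)*(q + 2)*(q^3 + 2*q^2 - 9*q - 18) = (q - 4)*(q + 2)*(q + 3)*(q^2 - q - 6) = (q - 4)*(q + 2)^2*(q + 3)*(q - 3)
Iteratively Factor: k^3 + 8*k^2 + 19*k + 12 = (k + 4)*(k^2 + 4*k + 3) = (k + 3)*(k + 4)*(k + 1)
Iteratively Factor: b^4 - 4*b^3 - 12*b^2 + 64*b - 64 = (b - 2)*(b^3 - 2*b^2 - 16*b + 32) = (b - 2)^2*(b^2 - 16) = (b - 2)^2*(b + 4)*(b - 4)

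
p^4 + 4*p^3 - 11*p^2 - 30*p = p*(p - 3)*(p + 2)*(p + 5)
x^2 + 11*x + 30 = (x + 5)*(x + 6)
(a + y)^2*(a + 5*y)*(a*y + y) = a^4*y + 7*a^3*y^2 + a^3*y + 11*a^2*y^3 + 7*a^2*y^2 + 5*a*y^4 + 11*a*y^3 + 5*y^4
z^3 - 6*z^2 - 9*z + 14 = (z - 7)*(z - 1)*(z + 2)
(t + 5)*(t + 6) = t^2 + 11*t + 30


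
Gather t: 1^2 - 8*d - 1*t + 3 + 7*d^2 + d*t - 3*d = 7*d^2 - 11*d + t*(d - 1) + 4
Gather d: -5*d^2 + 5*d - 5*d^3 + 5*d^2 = -5*d^3 + 5*d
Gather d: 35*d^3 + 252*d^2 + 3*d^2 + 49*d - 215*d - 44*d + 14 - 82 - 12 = 35*d^3 + 255*d^2 - 210*d - 80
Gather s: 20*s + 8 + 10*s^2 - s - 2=10*s^2 + 19*s + 6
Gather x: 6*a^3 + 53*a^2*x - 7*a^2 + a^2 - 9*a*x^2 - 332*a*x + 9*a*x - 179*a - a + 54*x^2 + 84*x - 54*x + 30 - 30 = 6*a^3 - 6*a^2 - 180*a + x^2*(54 - 9*a) + x*(53*a^2 - 323*a + 30)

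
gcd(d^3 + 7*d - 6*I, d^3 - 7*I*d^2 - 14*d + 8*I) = d^2 - 3*I*d - 2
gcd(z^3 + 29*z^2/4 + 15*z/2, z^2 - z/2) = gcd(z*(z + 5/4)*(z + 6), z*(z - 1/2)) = z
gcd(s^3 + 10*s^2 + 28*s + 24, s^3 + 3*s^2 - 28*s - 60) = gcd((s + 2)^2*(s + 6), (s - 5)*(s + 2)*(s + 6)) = s^2 + 8*s + 12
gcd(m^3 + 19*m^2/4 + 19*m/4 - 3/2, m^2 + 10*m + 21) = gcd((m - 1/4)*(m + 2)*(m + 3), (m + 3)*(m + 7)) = m + 3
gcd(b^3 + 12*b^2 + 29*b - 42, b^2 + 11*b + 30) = b + 6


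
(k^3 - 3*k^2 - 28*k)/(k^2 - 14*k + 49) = k*(k + 4)/(k - 7)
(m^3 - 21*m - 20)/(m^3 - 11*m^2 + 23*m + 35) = (m + 4)/(m - 7)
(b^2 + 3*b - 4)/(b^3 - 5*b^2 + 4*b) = (b + 4)/(b*(b - 4))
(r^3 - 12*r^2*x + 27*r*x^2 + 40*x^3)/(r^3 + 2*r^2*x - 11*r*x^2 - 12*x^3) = (-r^2 + 13*r*x - 40*x^2)/(-r^2 - r*x + 12*x^2)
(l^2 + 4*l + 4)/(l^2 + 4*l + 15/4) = 4*(l^2 + 4*l + 4)/(4*l^2 + 16*l + 15)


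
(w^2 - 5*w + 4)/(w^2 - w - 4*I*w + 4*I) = (w - 4)/(w - 4*I)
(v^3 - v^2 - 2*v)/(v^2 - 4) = v*(v + 1)/(v + 2)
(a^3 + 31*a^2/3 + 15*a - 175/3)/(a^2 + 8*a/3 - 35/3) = (3*a^2 + 16*a - 35)/(3*a - 7)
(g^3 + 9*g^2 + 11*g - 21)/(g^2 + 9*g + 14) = (g^2 + 2*g - 3)/(g + 2)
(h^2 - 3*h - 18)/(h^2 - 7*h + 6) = (h + 3)/(h - 1)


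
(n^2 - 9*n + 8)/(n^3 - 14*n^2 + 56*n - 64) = (n - 1)/(n^2 - 6*n + 8)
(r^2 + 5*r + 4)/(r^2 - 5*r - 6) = (r + 4)/(r - 6)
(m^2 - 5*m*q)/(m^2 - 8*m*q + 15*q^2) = m/(m - 3*q)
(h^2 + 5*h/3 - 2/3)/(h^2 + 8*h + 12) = (h - 1/3)/(h + 6)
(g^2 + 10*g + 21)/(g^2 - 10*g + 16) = (g^2 + 10*g + 21)/(g^2 - 10*g + 16)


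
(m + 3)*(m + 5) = m^2 + 8*m + 15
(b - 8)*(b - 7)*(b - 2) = b^3 - 17*b^2 + 86*b - 112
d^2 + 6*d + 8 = (d + 2)*(d + 4)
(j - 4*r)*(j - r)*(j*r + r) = j^3*r - 5*j^2*r^2 + j^2*r + 4*j*r^3 - 5*j*r^2 + 4*r^3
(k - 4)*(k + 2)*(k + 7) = k^3 + 5*k^2 - 22*k - 56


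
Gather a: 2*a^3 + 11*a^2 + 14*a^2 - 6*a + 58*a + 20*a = 2*a^3 + 25*a^2 + 72*a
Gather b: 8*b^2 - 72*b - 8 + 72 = 8*b^2 - 72*b + 64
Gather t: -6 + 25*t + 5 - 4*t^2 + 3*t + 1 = -4*t^2 + 28*t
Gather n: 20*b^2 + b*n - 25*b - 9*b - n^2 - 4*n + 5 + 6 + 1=20*b^2 - 34*b - n^2 + n*(b - 4) + 12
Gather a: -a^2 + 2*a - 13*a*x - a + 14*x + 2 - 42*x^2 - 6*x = -a^2 + a*(1 - 13*x) - 42*x^2 + 8*x + 2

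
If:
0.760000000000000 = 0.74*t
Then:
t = 1.03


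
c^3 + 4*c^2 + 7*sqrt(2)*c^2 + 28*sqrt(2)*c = c*(c + 4)*(c + 7*sqrt(2))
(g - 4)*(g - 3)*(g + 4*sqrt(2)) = g^3 - 7*g^2 + 4*sqrt(2)*g^2 - 28*sqrt(2)*g + 12*g + 48*sqrt(2)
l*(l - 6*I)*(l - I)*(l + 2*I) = l^4 - 5*I*l^3 + 8*l^2 - 12*I*l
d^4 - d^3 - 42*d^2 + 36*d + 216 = (d - 6)*(d - 3)*(d + 2)*(d + 6)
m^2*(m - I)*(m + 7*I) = m^4 + 6*I*m^3 + 7*m^2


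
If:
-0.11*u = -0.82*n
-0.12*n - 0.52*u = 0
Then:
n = 0.00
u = 0.00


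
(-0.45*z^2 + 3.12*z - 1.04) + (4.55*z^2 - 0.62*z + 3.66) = 4.1*z^2 + 2.5*z + 2.62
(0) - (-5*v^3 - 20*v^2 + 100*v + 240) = 5*v^3 + 20*v^2 - 100*v - 240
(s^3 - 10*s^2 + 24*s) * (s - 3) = s^4 - 13*s^3 + 54*s^2 - 72*s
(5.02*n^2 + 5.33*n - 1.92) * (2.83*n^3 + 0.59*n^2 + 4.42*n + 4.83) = 14.2066*n^5 + 18.0457*n^4 + 19.8995*n^3 + 46.6724*n^2 + 17.2575*n - 9.2736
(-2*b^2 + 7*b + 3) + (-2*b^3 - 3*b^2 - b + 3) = -2*b^3 - 5*b^2 + 6*b + 6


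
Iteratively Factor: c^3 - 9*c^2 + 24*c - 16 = (c - 4)*(c^2 - 5*c + 4) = (c - 4)^2*(c - 1)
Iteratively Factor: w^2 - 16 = (w - 4)*(w + 4)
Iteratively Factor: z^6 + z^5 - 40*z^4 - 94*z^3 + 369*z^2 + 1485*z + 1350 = (z + 2)*(z^5 - z^4 - 38*z^3 - 18*z^2 + 405*z + 675) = (z - 5)*(z + 2)*(z^4 + 4*z^3 - 18*z^2 - 108*z - 135) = (z - 5)*(z + 2)*(z + 3)*(z^3 + z^2 - 21*z - 45) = (z - 5)*(z + 2)*(z + 3)^2*(z^2 - 2*z - 15) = (z - 5)^2*(z + 2)*(z + 3)^2*(z + 3)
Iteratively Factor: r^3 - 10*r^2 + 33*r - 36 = (r - 4)*(r^2 - 6*r + 9) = (r - 4)*(r - 3)*(r - 3)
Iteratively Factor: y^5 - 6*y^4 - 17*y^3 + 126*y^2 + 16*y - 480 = (y + 4)*(y^4 - 10*y^3 + 23*y^2 + 34*y - 120) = (y - 3)*(y + 4)*(y^3 - 7*y^2 + 2*y + 40) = (y - 5)*(y - 3)*(y + 4)*(y^2 - 2*y - 8) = (y - 5)*(y - 4)*(y - 3)*(y + 4)*(y + 2)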